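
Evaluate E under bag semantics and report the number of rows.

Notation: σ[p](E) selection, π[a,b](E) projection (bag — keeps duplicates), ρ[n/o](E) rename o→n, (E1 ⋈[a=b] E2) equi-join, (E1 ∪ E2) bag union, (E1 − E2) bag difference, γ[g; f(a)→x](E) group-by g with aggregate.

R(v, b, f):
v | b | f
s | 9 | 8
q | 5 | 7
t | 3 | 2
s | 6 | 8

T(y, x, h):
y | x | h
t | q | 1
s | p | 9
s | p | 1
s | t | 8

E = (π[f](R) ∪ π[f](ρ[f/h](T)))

Row counts bottom-up:
  R → 4
  π[f](R) → 4
  T → 4
  ρ[f/h](T) → 4
  π[f](ρ[f/h](T)) → 4
  (π[f](R) ∪ π[f](ρ[f/h](T))) → 8

|E| = 8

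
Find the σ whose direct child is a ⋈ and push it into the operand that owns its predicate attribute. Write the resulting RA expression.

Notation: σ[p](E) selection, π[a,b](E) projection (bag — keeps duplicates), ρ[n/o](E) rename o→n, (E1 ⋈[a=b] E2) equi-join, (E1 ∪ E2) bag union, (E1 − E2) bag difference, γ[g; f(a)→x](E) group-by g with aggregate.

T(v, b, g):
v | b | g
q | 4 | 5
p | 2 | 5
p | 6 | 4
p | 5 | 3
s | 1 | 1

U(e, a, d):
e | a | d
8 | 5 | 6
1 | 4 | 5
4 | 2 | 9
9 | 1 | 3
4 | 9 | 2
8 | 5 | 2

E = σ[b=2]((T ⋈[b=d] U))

σ filters on b, owned by the left side.
E' = (σ[b=2](T) ⋈[b=d] U)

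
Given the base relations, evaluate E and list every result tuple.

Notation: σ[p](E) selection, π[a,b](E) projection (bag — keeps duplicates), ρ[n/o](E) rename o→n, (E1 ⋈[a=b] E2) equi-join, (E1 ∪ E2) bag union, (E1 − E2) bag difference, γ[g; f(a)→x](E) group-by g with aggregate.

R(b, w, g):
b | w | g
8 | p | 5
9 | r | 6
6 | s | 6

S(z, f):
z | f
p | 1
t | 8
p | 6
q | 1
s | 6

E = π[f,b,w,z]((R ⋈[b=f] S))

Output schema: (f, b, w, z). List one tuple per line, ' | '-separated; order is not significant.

Stepwise |·|:
  R → 3
  S → 5
  (R ⋈[b=f] S) → 3
  π[f,b,w,z]((R ⋈[b=f] S)) → 3

== RESULT ==
f | b | w | z
6 | 6 | s | p
6 | 6 | s | s
8 | 8 | p | t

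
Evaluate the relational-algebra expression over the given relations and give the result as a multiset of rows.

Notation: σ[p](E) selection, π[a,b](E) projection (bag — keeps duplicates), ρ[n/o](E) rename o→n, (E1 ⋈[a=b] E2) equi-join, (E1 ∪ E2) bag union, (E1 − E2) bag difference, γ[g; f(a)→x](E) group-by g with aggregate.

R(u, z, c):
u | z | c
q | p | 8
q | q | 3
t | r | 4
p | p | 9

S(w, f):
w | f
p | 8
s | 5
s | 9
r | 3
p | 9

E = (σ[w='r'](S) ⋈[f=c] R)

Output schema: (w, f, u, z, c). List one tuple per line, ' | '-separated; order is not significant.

Per-node cardinality:
  S → 5
  σ[w='r'](S) → 1
  R → 4
  (σ[w='r'](S) ⋈[f=c] R) → 1

== RESULT ==
w | f | u | z | c
r | 3 | q | q | 3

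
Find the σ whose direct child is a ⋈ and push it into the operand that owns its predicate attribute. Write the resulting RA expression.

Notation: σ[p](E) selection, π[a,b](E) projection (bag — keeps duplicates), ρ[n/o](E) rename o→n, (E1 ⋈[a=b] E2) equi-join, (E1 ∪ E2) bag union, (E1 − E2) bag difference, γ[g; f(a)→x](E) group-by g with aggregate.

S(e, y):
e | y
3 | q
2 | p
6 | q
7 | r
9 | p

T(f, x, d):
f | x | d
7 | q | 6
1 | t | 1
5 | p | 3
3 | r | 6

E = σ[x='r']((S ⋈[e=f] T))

σ filters on x, owned by the right side.
E' = (S ⋈[e=f] σ[x='r'](T))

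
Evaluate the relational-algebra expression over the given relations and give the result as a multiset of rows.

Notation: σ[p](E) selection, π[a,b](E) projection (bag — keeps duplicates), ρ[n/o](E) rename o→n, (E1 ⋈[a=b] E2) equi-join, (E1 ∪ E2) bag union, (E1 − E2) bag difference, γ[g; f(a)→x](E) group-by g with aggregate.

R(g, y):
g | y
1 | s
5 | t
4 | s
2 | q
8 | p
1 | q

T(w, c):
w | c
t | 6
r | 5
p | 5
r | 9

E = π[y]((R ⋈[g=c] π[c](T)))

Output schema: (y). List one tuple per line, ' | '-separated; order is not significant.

Per-node cardinality:
  R → 6
  T → 4
  π[c](T) → 4
  (R ⋈[g=c] π[c](T)) → 2
  π[y]((R ⋈[g=c] π[c](T))) → 2

== RESULT ==
y
t
t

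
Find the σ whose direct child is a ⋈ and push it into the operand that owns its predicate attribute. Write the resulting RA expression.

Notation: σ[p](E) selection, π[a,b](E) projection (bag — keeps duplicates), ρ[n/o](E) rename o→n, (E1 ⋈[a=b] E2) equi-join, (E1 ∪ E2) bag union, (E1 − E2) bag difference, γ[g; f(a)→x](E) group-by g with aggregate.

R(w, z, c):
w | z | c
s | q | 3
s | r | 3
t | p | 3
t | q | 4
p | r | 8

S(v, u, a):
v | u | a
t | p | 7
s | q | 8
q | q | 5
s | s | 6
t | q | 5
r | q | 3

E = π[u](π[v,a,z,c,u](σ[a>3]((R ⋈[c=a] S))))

σ filters on a, owned by the right side.
E' = π[u](π[v,a,z,c,u]((R ⋈[c=a] σ[a>3](S))))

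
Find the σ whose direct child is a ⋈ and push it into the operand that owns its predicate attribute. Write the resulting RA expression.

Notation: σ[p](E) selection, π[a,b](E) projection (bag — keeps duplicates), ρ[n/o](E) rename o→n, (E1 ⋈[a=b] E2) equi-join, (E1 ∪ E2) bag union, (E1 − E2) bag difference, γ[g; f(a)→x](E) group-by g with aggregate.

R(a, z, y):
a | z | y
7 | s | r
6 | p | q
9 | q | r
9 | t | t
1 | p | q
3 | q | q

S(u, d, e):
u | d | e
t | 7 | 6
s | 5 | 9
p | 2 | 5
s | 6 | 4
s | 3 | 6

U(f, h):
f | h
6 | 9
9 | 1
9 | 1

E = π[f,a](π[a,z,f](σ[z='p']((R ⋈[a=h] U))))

σ filters on z, owned by the left side.
E' = π[f,a](π[a,z,f]((σ[z='p'](R) ⋈[a=h] U)))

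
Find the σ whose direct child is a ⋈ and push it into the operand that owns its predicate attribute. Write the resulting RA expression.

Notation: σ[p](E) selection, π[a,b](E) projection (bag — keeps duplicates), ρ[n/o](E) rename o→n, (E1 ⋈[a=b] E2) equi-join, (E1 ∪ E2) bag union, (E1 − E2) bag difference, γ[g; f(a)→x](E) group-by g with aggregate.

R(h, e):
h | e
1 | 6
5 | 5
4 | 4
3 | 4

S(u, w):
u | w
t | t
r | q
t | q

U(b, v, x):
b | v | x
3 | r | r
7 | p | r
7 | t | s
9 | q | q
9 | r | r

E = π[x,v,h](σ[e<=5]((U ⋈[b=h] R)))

σ filters on e, owned by the right side.
E' = π[x,v,h]((U ⋈[b=h] σ[e<=5](R)))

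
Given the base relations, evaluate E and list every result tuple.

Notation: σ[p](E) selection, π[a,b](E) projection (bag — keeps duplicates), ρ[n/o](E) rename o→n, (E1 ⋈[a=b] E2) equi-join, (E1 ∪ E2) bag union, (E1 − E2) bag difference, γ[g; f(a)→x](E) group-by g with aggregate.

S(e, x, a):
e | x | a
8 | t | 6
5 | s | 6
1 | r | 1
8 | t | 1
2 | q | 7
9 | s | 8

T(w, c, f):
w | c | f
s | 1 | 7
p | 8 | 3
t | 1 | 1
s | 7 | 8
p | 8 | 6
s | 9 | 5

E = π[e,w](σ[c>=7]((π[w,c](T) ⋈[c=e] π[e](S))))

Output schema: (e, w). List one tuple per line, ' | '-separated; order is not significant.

Per-node cardinality:
  T → 6
  π[w,c](T) → 6
  S → 6
  π[e](S) → 6
  (π[w,c](T) ⋈[c=e] π[e](S)) → 7
  σ[c>=7]((π[w,c](T) ⋈[c=e] π[e](S))) → 5
  π[e,w](σ[c>=7]((π[w,c](T) ⋈[c=e] π[e](S)))) → 5

== RESULT ==
e | w
8 | p
8 | p
8 | p
8 | p
9 | s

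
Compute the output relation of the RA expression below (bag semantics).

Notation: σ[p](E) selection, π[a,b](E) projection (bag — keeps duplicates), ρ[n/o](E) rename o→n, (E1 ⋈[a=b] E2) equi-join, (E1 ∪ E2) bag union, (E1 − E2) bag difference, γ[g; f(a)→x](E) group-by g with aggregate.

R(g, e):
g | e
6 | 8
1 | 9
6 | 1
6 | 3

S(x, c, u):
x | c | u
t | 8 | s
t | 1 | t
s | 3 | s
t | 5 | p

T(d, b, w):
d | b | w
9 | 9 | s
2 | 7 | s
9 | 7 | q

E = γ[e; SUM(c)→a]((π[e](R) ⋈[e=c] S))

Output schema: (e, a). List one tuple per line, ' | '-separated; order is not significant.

Stepwise |·|:
  R → 4
  π[e](R) → 4
  S → 4
  (π[e](R) ⋈[e=c] S) → 3
  γ[e; SUM(c)→a]((π[e](R) ⋈[e=c] S)) → 3

== RESULT ==
e | a
1 | 1
3 | 3
8 | 8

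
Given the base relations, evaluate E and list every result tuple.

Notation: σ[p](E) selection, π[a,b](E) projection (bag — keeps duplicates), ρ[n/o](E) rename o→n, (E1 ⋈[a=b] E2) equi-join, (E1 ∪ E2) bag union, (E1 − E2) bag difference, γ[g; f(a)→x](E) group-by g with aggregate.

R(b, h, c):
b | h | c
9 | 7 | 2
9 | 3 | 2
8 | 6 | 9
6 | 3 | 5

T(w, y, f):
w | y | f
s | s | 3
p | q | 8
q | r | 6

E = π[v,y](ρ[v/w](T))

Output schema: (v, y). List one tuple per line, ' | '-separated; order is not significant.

Per-node cardinality:
  T → 3
  ρ[v/w](T) → 3
  π[v,y](ρ[v/w](T)) → 3

== RESULT ==
v | y
p | q
q | r
s | s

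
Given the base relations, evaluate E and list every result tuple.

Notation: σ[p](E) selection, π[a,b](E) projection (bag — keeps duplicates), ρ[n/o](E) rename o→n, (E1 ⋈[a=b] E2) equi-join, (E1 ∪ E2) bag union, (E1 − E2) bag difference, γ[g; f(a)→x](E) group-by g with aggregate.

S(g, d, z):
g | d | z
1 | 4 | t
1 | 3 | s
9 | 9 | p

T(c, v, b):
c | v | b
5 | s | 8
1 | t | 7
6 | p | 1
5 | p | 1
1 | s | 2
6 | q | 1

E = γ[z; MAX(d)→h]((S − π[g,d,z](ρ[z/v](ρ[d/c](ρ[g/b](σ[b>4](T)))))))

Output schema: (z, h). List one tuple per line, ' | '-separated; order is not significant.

Row counts bottom-up:
  S → 3
  T → 6
  σ[b>4](T) → 2
  ρ[g/b](σ[b>4](T)) → 2
  ρ[d/c](ρ[g/b](σ[b>4](T))) → 2
  ρ[z/v](ρ[d/c](ρ[g/b](σ[b>4](T)))) → 2
  π[g,d,z](ρ[z/v](ρ[d/c](ρ[g/b](σ[b>4](T))))) → 2
  (S − π[g,d,z](ρ[z/v](ρ[d/c](ρ[g/b](σ[b>4](T)))))) → 3
  γ[z; MAX(d)→h]((S − π[g,d,z](ρ[z/v](ρ[d/c](ρ[g/b](σ[b>4](T))))))) → 3

== RESULT ==
z | h
p | 9
s | 3
t | 4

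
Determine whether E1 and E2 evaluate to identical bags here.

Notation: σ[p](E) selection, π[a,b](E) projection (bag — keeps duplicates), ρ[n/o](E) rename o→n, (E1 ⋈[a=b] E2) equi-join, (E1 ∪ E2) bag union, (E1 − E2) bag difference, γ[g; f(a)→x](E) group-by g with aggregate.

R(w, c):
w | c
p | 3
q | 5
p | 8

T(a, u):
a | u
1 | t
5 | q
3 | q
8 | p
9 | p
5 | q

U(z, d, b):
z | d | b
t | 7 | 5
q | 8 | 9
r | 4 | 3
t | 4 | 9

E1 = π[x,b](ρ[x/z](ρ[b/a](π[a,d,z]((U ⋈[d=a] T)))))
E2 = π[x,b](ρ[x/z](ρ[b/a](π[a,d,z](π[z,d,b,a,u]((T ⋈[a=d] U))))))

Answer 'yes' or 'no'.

E1 per-node cardinality:
  U → 4
  T → 6
  (U ⋈[d=a] T) → 1
  π[a,d,z]((U ⋈[d=a] T)) → 1
  ρ[b/a](π[a,d,z]((U ⋈[d=a] T))) → 1
  ρ[x/z](ρ[b/a](π[a,d,z]((U ⋈[d=a] T)))) → 1
  π[x,b](ρ[x/z](ρ[b/a](π[a,d,z]((U ⋈[d=a] T))))) → 1
E2 per-node cardinality:
  T → 6
  U → 4
  (T ⋈[a=d] U) → 1
  π[z,d,b,a,u]((T ⋈[a=d] U)) → 1
  π[a,d,z](π[z,d,b,a,u]((T ⋈[a=d] U))) → 1
  ρ[b/a](π[a,d,z](π[z,d,b,a,u]((T ⋈[a=d] U)))) → 1
  ρ[x/z](ρ[b/a](π[a,d,z](π[z,d,b,a,u]((T ⋈[a=d] U))))) → 1
  π[x,b](ρ[x/z](ρ[b/a](π[a,d,z](π[z,d,b,a,u]((T ⋈[a=d] U)))))) → 1

E1 and E2 produce the same multiset:
x | b
q | 8

yes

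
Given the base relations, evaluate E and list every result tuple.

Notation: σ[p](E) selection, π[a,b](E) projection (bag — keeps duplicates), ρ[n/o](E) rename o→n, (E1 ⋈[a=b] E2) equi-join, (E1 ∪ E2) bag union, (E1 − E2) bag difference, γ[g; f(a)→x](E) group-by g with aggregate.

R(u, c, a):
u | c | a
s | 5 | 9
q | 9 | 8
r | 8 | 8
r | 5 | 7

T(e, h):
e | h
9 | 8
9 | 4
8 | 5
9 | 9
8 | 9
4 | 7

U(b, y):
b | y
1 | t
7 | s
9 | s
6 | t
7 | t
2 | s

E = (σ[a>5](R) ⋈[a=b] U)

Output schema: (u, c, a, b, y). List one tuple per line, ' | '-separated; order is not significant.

Per-node cardinality:
  R → 4
  σ[a>5](R) → 4
  U → 6
  (σ[a>5](R) ⋈[a=b] U) → 3

== RESULT ==
u | c | a | b | y
r | 5 | 7 | 7 | s
r | 5 | 7 | 7 | t
s | 5 | 9 | 9 | s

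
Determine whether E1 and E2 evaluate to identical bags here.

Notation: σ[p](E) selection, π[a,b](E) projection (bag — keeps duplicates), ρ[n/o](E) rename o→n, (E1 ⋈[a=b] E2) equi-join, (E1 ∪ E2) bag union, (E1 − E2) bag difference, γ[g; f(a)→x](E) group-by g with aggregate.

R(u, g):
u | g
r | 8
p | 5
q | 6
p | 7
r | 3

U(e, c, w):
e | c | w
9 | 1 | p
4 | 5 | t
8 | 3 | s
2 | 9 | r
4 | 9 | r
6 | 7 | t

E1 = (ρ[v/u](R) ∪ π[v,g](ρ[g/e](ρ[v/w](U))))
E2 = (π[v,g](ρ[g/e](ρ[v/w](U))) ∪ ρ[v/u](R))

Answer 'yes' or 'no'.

E1 stepwise |·|:
  R → 5
  ρ[v/u](R) → 5
  U → 6
  ρ[v/w](U) → 6
  ρ[g/e](ρ[v/w](U)) → 6
  π[v,g](ρ[g/e](ρ[v/w](U))) → 6
  (ρ[v/u](R) ∪ π[v,g](ρ[g/e](ρ[v/w](U)))) → 11
E2 stepwise |·|:
  U → 6
  ρ[v/w](U) → 6
  ρ[g/e](ρ[v/w](U)) → 6
  π[v,g](ρ[g/e](ρ[v/w](U))) → 6
  R → 5
  ρ[v/u](R) → 5
  (π[v,g](ρ[g/e](ρ[v/w](U))) ∪ ρ[v/u](R)) → 11

E1 and E2 produce the same multiset:
v | g
p | 5
p | 7
p | 9
q | 6
r | 2
r | 3
r | 4
r | 8
s | 8
t | 4
t | 6

yes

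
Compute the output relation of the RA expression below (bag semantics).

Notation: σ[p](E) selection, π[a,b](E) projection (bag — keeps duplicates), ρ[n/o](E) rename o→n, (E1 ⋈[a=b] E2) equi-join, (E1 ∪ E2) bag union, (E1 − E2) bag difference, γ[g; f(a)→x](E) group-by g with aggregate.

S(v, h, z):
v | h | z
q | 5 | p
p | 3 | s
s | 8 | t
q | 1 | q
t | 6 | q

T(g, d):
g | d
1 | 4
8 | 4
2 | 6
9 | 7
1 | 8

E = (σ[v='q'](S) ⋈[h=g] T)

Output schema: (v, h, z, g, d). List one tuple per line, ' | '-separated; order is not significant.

Subexpression sizes:
  S → 5
  σ[v='q'](S) → 2
  T → 5
  (σ[v='q'](S) ⋈[h=g] T) → 2

== RESULT ==
v | h | z | g | d
q | 1 | q | 1 | 4
q | 1 | q | 1 | 8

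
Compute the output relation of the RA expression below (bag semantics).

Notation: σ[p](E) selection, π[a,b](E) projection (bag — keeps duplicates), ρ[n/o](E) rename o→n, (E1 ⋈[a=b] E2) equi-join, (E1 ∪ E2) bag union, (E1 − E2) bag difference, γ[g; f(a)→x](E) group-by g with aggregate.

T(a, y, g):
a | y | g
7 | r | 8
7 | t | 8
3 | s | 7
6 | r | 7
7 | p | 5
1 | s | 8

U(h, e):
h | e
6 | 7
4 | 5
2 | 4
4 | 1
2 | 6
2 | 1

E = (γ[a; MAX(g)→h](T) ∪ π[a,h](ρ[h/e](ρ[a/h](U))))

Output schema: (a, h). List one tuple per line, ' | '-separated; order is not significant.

Per-node cardinality:
  T → 6
  γ[a; MAX(g)→h](T) → 4
  U → 6
  ρ[a/h](U) → 6
  ρ[h/e](ρ[a/h](U)) → 6
  π[a,h](ρ[h/e](ρ[a/h](U))) → 6
  (γ[a; MAX(g)→h](T) ∪ π[a,h](ρ[h/e](ρ[a/h](U)))) → 10

== RESULT ==
a | h
1 | 8
2 | 1
2 | 4
2 | 6
3 | 7
4 | 1
4 | 5
6 | 7
6 | 7
7 | 8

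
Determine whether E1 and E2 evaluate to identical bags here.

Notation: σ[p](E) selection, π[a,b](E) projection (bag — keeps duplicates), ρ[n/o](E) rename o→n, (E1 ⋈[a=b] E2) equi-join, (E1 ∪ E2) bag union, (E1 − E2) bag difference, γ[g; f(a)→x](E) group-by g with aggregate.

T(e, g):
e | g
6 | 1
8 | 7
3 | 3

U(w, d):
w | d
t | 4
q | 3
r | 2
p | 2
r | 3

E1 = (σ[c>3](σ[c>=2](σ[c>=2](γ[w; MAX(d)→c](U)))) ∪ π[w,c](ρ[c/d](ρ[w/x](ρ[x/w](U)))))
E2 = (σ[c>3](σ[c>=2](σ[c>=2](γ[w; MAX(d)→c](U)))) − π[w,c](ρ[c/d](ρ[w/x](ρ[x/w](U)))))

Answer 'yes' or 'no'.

E1 subexpression sizes:
  U → 5
  γ[w; MAX(d)→c](U) → 4
  σ[c>=2](γ[w; MAX(d)→c](U)) → 4
  σ[c>=2](σ[c>=2](γ[w; MAX(d)→c](U))) → 4
  σ[c>3](σ[c>=2](σ[c>=2](γ[w; MAX(d)→c](U)))) → 1
  U → 5
  ρ[x/w](U) → 5
  ρ[w/x](ρ[x/w](U)) → 5
  ρ[c/d](ρ[w/x](ρ[x/w](U))) → 5
  π[w,c](ρ[c/d](ρ[w/x](ρ[x/w](U)))) → 5
  (σ[c>3](σ[c>=2](σ[c>=2](γ[w; MAX(d)→c](U)))) ∪ π[w,c](ρ[c/d](ρ[w/x](ρ[x/w](U))))) → 6
E2 subexpression sizes:
  U → 5
  γ[w; MAX(d)→c](U) → 4
  σ[c>=2](γ[w; MAX(d)→c](U)) → 4
  σ[c>=2](σ[c>=2](γ[w; MAX(d)→c](U))) → 4
  σ[c>3](σ[c>=2](σ[c>=2](γ[w; MAX(d)→c](U)))) → 1
  U → 5
  ρ[x/w](U) → 5
  ρ[w/x](ρ[x/w](U)) → 5
  ρ[c/d](ρ[w/x](ρ[x/w](U))) → 5
  π[w,c](ρ[c/d](ρ[w/x](ρ[x/w](U)))) → 5
  (σ[c>3](σ[c>=2](σ[c>=2](γ[w; MAX(d)→c](U)))) − π[w,c](ρ[c/d](ρ[w/x](ρ[x/w](U))))) → 0

E1 result:
w | c
p | 2
q | 3
r | 2
r | 3
t | 4
t | 4
E2 result:
w | c
(0 rows)
Witness: ('r', 2) appears 1× in E1 but 0× in E2.

no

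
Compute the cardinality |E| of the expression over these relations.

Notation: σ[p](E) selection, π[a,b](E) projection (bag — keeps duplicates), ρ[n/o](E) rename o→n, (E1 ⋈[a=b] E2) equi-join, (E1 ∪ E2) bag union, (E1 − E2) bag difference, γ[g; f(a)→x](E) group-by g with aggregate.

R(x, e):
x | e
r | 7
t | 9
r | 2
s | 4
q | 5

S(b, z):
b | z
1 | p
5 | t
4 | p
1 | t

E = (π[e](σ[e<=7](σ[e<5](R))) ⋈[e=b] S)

Subexpression sizes:
  R → 5
  σ[e<5](R) → 2
  σ[e<=7](σ[e<5](R)) → 2
  π[e](σ[e<=7](σ[e<5](R))) → 2
  S → 4
  (π[e](σ[e<=7](σ[e<5](R))) ⋈[e=b] S) → 1

|E| = 1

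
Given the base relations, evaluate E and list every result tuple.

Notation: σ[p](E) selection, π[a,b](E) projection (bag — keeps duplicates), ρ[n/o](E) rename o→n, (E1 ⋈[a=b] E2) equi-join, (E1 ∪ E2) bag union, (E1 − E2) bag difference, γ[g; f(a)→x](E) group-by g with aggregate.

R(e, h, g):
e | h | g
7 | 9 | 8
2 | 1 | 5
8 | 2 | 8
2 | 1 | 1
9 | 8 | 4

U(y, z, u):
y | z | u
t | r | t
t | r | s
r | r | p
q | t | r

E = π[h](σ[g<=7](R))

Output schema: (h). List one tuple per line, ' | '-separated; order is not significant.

Stepwise |·|:
  R → 5
  σ[g<=7](R) → 3
  π[h](σ[g<=7](R)) → 3

== RESULT ==
h
1
1
8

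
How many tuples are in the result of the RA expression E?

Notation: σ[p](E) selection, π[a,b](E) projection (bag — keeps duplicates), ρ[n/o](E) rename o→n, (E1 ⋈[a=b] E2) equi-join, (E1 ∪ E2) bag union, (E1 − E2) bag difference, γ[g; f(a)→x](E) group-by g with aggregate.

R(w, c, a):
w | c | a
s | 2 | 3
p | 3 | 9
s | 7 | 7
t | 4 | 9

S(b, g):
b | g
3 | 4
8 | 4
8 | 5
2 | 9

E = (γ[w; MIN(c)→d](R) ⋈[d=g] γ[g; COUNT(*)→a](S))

Stepwise |·|:
  R → 4
  γ[w; MIN(c)→d](R) → 3
  S → 4
  γ[g; COUNT(*)→a](S) → 3
  (γ[w; MIN(c)→d](R) ⋈[d=g] γ[g; COUNT(*)→a](S)) → 1

|E| = 1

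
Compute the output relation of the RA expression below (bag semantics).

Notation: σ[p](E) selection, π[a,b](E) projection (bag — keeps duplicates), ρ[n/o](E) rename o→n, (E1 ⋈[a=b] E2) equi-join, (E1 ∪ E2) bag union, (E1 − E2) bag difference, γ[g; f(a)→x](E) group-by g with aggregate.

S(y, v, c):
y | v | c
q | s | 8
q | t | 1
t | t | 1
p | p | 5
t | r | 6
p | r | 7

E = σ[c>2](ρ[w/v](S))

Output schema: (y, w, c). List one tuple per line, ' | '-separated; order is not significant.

Row counts bottom-up:
  S → 6
  ρ[w/v](S) → 6
  σ[c>2](ρ[w/v](S)) → 4

== RESULT ==
y | w | c
p | p | 5
p | r | 7
q | s | 8
t | r | 6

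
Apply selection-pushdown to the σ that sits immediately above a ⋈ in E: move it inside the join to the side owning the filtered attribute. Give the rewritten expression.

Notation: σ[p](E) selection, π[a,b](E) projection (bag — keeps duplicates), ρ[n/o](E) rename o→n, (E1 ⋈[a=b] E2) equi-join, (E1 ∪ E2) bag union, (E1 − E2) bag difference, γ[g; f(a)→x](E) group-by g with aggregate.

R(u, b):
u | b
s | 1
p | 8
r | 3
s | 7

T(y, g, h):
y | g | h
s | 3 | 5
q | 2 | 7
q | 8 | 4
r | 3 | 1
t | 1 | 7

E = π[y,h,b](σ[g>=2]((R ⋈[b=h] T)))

σ filters on g, owned by the right side.
E' = π[y,h,b]((R ⋈[b=h] σ[g>=2](T)))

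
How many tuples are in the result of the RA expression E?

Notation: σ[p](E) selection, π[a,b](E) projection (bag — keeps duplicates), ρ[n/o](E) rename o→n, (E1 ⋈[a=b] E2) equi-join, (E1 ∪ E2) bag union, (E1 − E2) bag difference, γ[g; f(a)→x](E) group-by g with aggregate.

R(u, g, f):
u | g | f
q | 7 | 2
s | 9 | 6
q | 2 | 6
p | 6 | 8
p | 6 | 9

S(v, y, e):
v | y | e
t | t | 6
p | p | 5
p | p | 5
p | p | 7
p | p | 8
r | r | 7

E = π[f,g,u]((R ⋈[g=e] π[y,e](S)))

Subexpression sizes:
  R → 5
  S → 6
  π[y,e](S) → 6
  (R ⋈[g=e] π[y,e](S)) → 4
  π[f,g,u]((R ⋈[g=e] π[y,e](S))) → 4

|E| = 4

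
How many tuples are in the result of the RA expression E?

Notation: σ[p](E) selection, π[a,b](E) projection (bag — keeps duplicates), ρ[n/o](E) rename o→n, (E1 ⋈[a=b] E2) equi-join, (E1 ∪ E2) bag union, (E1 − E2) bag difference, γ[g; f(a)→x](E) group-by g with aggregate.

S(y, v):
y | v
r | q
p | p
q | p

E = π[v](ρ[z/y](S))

Stepwise |·|:
  S → 3
  ρ[z/y](S) → 3
  π[v](ρ[z/y](S)) → 3

|E| = 3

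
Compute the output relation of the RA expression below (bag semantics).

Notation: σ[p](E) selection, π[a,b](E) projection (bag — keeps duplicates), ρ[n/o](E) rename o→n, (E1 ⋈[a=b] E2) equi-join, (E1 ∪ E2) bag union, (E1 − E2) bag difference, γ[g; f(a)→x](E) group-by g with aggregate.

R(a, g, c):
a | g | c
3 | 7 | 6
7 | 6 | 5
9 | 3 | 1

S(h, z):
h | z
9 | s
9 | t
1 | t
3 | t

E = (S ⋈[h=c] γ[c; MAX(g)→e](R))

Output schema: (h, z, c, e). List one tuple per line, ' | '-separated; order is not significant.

Stepwise |·|:
  S → 4
  R → 3
  γ[c; MAX(g)→e](R) → 3
  (S ⋈[h=c] γ[c; MAX(g)→e](R)) → 1

== RESULT ==
h | z | c | e
1 | t | 1 | 3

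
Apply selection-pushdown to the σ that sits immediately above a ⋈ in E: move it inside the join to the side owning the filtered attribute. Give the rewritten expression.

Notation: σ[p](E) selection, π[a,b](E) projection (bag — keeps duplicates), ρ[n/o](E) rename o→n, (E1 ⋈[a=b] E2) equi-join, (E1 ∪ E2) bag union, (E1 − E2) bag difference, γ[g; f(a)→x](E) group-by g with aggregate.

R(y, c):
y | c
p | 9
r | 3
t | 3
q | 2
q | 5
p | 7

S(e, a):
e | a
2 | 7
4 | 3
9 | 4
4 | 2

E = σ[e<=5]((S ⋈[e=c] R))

σ filters on e, owned by the left side.
E' = (σ[e<=5](S) ⋈[e=c] R)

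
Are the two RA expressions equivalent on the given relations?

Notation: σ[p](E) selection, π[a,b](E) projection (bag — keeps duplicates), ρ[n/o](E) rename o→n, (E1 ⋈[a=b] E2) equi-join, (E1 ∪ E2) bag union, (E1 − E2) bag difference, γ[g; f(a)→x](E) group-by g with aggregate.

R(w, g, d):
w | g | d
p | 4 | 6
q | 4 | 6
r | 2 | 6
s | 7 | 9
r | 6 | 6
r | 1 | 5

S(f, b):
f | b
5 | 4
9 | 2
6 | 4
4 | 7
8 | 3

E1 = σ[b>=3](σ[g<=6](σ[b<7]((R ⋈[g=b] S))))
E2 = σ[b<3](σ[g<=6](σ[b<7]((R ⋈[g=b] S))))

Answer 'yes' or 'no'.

E1 row counts bottom-up:
  R → 6
  S → 5
  (R ⋈[g=b] S) → 6
  σ[b<7]((R ⋈[g=b] S)) → 5
  σ[g<=6](σ[b<7]((R ⋈[g=b] S))) → 5
  σ[b>=3](σ[g<=6](σ[b<7]((R ⋈[g=b] S)))) → 4
E2 row counts bottom-up:
  R → 6
  S → 5
  (R ⋈[g=b] S) → 6
  σ[b<7]((R ⋈[g=b] S)) → 5
  σ[g<=6](σ[b<7]((R ⋈[g=b] S))) → 5
  σ[b<3](σ[g<=6](σ[b<7]((R ⋈[g=b] S)))) → 1

E1 result:
w | g | d | f | b
p | 4 | 6 | 5 | 4
p | 4 | 6 | 6 | 4
q | 4 | 6 | 5 | 4
q | 4 | 6 | 6 | 4
E2 result:
w | g | d | f | b
r | 2 | 6 | 9 | 2
Witness: ('p', 4, 6, 6, 4) appears 1× in E1 but 0× in E2.

no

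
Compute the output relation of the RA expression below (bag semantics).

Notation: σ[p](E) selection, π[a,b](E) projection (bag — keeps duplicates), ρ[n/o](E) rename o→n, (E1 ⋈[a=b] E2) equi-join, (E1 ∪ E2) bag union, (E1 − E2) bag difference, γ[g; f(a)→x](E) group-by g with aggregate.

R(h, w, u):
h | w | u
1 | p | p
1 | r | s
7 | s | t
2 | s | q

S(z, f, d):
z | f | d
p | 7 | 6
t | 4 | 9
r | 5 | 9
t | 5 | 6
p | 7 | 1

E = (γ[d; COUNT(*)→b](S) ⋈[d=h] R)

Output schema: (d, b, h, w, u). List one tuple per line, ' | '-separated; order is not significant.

Per-node cardinality:
  S → 5
  γ[d; COUNT(*)→b](S) → 3
  R → 4
  (γ[d; COUNT(*)→b](S) ⋈[d=h] R) → 2

== RESULT ==
d | b | h | w | u
1 | 1 | 1 | p | p
1 | 1 | 1 | r | s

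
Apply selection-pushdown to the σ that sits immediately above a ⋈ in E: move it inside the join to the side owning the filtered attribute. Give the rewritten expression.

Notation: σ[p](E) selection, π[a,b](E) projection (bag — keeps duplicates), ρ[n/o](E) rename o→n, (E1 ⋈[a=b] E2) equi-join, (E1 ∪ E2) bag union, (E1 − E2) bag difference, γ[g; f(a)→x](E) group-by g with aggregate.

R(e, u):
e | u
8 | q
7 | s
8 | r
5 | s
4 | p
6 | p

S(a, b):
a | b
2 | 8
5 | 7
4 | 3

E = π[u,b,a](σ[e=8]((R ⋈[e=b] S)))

σ filters on e, owned by the left side.
E' = π[u,b,a]((σ[e=8](R) ⋈[e=b] S))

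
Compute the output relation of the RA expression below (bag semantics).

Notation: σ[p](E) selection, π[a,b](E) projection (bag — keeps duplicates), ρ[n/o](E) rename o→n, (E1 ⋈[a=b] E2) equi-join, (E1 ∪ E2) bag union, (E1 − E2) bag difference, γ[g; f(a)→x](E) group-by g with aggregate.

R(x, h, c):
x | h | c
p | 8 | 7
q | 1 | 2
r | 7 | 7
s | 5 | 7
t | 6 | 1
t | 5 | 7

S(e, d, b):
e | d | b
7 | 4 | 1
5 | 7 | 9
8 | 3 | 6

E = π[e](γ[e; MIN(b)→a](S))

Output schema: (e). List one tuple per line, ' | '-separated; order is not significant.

Per-node cardinality:
  S → 3
  γ[e; MIN(b)→a](S) → 3
  π[e](γ[e; MIN(b)→a](S)) → 3

== RESULT ==
e
5
7
8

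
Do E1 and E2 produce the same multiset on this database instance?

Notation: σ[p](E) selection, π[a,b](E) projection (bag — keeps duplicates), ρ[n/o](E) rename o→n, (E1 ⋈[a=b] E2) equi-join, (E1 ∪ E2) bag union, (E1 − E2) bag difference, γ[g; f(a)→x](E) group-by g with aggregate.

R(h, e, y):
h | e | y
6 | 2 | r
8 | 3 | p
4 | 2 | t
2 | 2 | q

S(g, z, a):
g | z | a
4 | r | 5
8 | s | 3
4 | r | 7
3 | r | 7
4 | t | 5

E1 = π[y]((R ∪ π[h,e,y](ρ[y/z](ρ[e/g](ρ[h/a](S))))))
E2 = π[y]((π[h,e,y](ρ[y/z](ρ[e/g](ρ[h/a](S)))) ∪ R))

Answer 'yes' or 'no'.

E1 per-node cardinality:
  R → 4
  S → 5
  ρ[h/a](S) → 5
  ρ[e/g](ρ[h/a](S)) → 5
  ρ[y/z](ρ[e/g](ρ[h/a](S))) → 5
  π[h,e,y](ρ[y/z](ρ[e/g](ρ[h/a](S)))) → 5
  (R ∪ π[h,e,y](ρ[y/z](ρ[e/g](ρ[h/a](S))))) → 9
  π[y]((R ∪ π[h,e,y](ρ[y/z](ρ[e/g](ρ[h/a](S)))))) → 9
E2 per-node cardinality:
  S → 5
  ρ[h/a](S) → 5
  ρ[e/g](ρ[h/a](S)) → 5
  ρ[y/z](ρ[e/g](ρ[h/a](S))) → 5
  π[h,e,y](ρ[y/z](ρ[e/g](ρ[h/a](S)))) → 5
  R → 4
  (π[h,e,y](ρ[y/z](ρ[e/g](ρ[h/a](S)))) ∪ R) → 9
  π[y]((π[h,e,y](ρ[y/z](ρ[e/g](ρ[h/a](S)))) ∪ R)) → 9

E1 and E2 produce the same multiset:
y
p
q
r
r
r
r
s
t
t

yes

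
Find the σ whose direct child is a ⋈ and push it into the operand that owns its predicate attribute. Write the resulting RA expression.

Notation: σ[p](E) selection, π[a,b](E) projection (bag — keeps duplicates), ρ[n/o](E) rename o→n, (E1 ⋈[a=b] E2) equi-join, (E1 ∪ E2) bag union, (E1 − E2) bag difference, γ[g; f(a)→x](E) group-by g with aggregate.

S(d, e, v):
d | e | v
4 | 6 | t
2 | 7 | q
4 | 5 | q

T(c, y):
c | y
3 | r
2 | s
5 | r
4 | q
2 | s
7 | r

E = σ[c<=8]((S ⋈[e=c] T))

σ filters on c, owned by the right side.
E' = (S ⋈[e=c] σ[c<=8](T))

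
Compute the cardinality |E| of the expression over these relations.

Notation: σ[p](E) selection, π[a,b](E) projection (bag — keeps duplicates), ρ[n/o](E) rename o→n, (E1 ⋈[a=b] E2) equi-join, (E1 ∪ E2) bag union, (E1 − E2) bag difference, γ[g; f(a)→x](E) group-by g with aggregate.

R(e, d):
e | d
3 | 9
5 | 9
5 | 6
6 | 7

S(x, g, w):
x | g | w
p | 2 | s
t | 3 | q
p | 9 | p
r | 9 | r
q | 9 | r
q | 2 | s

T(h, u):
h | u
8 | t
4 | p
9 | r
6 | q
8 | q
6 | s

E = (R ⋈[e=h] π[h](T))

Per-node cardinality:
  R → 4
  T → 6
  π[h](T) → 6
  (R ⋈[e=h] π[h](T)) → 2

|E| = 2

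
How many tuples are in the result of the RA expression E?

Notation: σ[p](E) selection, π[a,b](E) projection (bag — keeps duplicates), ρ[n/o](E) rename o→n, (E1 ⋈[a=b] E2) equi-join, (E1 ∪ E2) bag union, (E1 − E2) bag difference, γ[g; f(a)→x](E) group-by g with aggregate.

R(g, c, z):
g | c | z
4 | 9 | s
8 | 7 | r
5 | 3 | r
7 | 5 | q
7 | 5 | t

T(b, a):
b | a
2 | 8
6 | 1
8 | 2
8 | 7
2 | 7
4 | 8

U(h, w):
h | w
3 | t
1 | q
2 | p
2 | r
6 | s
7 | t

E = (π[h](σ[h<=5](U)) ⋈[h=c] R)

Per-node cardinality:
  U → 6
  σ[h<=5](U) → 4
  π[h](σ[h<=5](U)) → 4
  R → 5
  (π[h](σ[h<=5](U)) ⋈[h=c] R) → 1

|E| = 1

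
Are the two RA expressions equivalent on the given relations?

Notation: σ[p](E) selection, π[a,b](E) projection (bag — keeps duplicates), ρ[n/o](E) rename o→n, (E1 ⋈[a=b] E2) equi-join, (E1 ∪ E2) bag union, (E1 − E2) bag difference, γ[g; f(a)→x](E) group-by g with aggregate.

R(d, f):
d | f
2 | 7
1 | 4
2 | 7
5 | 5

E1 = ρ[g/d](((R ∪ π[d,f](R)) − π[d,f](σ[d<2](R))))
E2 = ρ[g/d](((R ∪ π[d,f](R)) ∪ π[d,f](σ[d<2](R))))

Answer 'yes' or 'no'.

E1 subexpression sizes:
  R → 4
  R → 4
  π[d,f](R) → 4
  (R ∪ π[d,f](R)) → 8
  R → 4
  σ[d<2](R) → 1
  π[d,f](σ[d<2](R)) → 1
  ((R ∪ π[d,f](R)) − π[d,f](σ[d<2](R))) → 7
  ρ[g/d](((R ∪ π[d,f](R)) − π[d,f](σ[d<2](R)))) → 7
E2 subexpression sizes:
  R → 4
  R → 4
  π[d,f](R) → 4
  (R ∪ π[d,f](R)) → 8
  R → 4
  σ[d<2](R) → 1
  π[d,f](σ[d<2](R)) → 1
  ((R ∪ π[d,f](R)) ∪ π[d,f](σ[d<2](R))) → 9
  ρ[g/d](((R ∪ π[d,f](R)) ∪ π[d,f](σ[d<2](R)))) → 9

E1 result:
g | f
1 | 4
2 | 7
2 | 7
2 | 7
2 | 7
5 | 5
5 | 5
E2 result:
g | f
1 | 4
1 | 4
1 | 4
2 | 7
2 | 7
2 | 7
2 | 7
5 | 5
5 | 5
Witness: (1, 4) appears 1× in E1 but 3× in E2.

no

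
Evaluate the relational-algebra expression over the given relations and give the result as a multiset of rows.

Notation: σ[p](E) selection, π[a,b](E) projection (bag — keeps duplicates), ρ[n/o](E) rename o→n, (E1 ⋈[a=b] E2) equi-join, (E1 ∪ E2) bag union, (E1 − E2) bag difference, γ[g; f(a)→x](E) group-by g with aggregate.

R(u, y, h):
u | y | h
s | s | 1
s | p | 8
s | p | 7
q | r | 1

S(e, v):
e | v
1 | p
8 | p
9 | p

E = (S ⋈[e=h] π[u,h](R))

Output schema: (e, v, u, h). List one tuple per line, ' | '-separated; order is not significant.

Row counts bottom-up:
  S → 3
  R → 4
  π[u,h](R) → 4
  (S ⋈[e=h] π[u,h](R)) → 3

== RESULT ==
e | v | u | h
1 | p | q | 1
1 | p | s | 1
8 | p | s | 8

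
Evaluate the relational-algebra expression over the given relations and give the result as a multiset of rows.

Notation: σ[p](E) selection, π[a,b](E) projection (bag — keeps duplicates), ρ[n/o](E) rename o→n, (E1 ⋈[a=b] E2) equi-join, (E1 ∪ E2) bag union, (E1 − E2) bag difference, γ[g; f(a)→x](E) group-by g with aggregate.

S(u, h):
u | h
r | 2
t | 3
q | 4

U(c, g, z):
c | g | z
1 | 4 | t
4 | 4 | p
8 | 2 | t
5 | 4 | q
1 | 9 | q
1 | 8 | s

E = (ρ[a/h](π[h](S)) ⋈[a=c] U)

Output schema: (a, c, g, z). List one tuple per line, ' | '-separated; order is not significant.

Row counts bottom-up:
  S → 3
  π[h](S) → 3
  ρ[a/h](π[h](S)) → 3
  U → 6
  (ρ[a/h](π[h](S)) ⋈[a=c] U) → 1

== RESULT ==
a | c | g | z
4 | 4 | 4 | p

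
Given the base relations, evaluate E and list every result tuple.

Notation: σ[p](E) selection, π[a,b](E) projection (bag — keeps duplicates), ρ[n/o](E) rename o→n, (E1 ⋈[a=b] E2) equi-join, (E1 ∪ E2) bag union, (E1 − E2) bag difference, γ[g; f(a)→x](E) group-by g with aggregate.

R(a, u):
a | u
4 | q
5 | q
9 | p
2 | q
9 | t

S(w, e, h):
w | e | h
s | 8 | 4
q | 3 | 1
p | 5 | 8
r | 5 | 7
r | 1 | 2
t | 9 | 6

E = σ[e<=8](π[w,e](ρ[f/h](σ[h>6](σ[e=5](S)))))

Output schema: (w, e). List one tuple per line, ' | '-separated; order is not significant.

Per-node cardinality:
  S → 6
  σ[e=5](S) → 2
  σ[h>6](σ[e=5](S)) → 2
  ρ[f/h](σ[h>6](σ[e=5](S))) → 2
  π[w,e](ρ[f/h](σ[h>6](σ[e=5](S)))) → 2
  σ[e<=8](π[w,e](ρ[f/h](σ[h>6](σ[e=5](S))))) → 2

== RESULT ==
w | e
p | 5
r | 5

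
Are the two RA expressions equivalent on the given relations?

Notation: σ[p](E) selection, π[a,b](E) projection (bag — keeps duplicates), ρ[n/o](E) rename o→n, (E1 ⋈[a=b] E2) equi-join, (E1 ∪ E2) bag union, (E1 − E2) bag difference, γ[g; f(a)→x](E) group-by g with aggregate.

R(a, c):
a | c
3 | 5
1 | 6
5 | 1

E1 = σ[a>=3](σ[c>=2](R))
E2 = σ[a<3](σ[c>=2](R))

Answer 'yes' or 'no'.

E1 stepwise |·|:
  R → 3
  σ[c>=2](R) → 2
  σ[a>=3](σ[c>=2](R)) → 1
E2 stepwise |·|:
  R → 3
  σ[c>=2](R) → 2
  σ[a<3](σ[c>=2](R)) → 1

E1 result:
a | c
3 | 5
E2 result:
a | c
1 | 6
Witness: (1, 6) appears 0× in E1 but 1× in E2.

no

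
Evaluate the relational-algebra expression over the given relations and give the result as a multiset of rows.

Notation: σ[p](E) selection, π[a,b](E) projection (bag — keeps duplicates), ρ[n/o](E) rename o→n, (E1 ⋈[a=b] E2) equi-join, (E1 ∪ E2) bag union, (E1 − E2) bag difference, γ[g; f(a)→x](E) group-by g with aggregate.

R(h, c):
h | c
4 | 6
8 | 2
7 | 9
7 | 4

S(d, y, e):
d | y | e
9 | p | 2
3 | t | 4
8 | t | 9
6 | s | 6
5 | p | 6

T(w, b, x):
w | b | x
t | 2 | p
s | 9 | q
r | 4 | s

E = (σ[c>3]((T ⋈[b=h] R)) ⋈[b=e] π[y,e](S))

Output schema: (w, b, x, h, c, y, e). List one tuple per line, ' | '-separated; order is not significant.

Row counts bottom-up:
  T → 3
  R → 4
  (T ⋈[b=h] R) → 1
  σ[c>3]((T ⋈[b=h] R)) → 1
  S → 5
  π[y,e](S) → 5
  (σ[c>3]((T ⋈[b=h] R)) ⋈[b=e] π[y,e](S)) → 1

== RESULT ==
w | b | x | h | c | y | e
r | 4 | s | 4 | 6 | t | 4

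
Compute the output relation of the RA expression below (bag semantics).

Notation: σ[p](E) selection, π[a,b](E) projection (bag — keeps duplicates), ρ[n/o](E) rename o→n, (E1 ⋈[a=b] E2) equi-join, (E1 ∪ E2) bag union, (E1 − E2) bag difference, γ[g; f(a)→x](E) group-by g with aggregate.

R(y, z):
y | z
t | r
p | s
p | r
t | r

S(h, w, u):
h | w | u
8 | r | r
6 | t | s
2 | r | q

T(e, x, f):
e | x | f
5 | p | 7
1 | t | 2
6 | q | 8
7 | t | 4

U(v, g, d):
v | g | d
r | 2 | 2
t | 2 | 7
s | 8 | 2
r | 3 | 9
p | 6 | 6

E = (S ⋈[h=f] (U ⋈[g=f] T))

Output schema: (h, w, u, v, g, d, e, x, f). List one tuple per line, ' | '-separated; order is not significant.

Per-node cardinality:
  S → 3
  U → 5
  T → 4
  (U ⋈[g=f] T) → 3
  (S ⋈[h=f] (U ⋈[g=f] T)) → 3

== RESULT ==
h | w | u | v | g | d | e | x | f
2 | r | q | r | 2 | 2 | 1 | t | 2
2 | r | q | t | 2 | 7 | 1 | t | 2
8 | r | r | s | 8 | 2 | 6 | q | 8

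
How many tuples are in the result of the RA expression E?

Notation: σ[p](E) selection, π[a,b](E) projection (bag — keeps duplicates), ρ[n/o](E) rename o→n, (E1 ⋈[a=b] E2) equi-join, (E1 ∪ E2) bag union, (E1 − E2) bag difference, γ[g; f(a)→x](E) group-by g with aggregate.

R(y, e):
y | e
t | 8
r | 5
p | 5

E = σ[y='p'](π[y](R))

Row counts bottom-up:
  R → 3
  π[y](R) → 3
  σ[y='p'](π[y](R)) → 1

|E| = 1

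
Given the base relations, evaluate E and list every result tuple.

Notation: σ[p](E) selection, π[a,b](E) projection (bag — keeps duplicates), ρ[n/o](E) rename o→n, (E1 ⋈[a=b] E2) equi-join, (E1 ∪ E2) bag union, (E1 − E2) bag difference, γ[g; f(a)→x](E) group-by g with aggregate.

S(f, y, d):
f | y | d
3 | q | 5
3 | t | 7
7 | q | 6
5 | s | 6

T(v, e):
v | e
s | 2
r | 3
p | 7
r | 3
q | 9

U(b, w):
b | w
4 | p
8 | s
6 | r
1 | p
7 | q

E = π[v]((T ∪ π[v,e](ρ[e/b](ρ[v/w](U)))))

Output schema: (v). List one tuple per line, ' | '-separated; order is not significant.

Row counts bottom-up:
  T → 5
  U → 5
  ρ[v/w](U) → 5
  ρ[e/b](ρ[v/w](U)) → 5
  π[v,e](ρ[e/b](ρ[v/w](U))) → 5
  (T ∪ π[v,e](ρ[e/b](ρ[v/w](U)))) → 10
  π[v]((T ∪ π[v,e](ρ[e/b](ρ[v/w](U))))) → 10

== RESULT ==
v
p
p
p
q
q
r
r
r
s
s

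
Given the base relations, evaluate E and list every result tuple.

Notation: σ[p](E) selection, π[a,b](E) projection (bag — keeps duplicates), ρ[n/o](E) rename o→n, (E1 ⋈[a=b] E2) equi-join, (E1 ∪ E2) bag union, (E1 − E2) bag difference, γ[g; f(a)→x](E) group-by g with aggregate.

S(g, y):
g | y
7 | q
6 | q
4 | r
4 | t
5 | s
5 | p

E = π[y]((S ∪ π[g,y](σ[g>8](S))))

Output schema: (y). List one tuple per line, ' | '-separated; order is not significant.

Subexpression sizes:
  S → 6
  S → 6
  σ[g>8](S) → 0
  π[g,y](σ[g>8](S)) → 0
  (S ∪ π[g,y](σ[g>8](S))) → 6
  π[y]((S ∪ π[g,y](σ[g>8](S)))) → 6

== RESULT ==
y
p
q
q
r
s
t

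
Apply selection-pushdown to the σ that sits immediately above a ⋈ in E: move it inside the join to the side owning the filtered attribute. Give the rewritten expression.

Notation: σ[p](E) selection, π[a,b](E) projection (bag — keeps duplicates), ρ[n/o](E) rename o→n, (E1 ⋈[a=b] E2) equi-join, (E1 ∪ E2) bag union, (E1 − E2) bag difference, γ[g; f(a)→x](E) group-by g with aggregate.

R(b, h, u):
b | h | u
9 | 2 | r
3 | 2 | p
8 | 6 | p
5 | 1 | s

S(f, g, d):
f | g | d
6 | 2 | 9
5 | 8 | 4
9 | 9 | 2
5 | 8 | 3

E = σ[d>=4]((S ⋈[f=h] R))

σ filters on d, owned by the left side.
E' = (σ[d>=4](S) ⋈[f=h] R)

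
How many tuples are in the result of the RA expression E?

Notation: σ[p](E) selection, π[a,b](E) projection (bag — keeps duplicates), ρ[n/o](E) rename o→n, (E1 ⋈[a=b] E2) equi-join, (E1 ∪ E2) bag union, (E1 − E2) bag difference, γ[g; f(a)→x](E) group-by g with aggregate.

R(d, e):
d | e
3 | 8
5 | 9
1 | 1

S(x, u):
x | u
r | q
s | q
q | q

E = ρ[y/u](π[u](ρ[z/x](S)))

Subexpression sizes:
  S → 3
  ρ[z/x](S) → 3
  π[u](ρ[z/x](S)) → 3
  ρ[y/u](π[u](ρ[z/x](S))) → 3

|E| = 3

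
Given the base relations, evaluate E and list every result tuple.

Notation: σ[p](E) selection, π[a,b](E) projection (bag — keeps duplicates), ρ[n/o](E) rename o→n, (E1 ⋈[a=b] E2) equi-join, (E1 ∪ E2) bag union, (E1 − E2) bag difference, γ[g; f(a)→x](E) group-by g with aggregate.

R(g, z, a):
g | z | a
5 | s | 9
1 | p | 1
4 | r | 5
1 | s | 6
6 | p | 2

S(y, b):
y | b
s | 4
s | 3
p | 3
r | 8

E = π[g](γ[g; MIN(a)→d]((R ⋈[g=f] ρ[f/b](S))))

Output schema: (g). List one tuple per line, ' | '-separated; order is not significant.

Stepwise |·|:
  R → 5
  S → 4
  ρ[f/b](S) → 4
  (R ⋈[g=f] ρ[f/b](S)) → 1
  γ[g; MIN(a)→d]((R ⋈[g=f] ρ[f/b](S))) → 1
  π[g](γ[g; MIN(a)→d]((R ⋈[g=f] ρ[f/b](S)))) → 1

== RESULT ==
g
4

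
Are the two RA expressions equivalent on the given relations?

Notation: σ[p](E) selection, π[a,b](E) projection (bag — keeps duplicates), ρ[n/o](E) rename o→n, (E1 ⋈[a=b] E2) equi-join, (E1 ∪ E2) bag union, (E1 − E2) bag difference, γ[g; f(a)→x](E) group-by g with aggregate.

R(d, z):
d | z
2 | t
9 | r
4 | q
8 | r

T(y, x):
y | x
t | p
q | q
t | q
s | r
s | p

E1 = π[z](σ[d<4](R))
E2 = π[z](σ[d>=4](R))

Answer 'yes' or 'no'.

E1 subexpression sizes:
  R → 4
  σ[d<4](R) → 1
  π[z](σ[d<4](R)) → 1
E2 subexpression sizes:
  R → 4
  σ[d>=4](R) → 3
  π[z](σ[d>=4](R)) → 3

E1 result:
z
t
E2 result:
z
q
r
r
Witness: ('r',) appears 0× in E1 but 2× in E2.

no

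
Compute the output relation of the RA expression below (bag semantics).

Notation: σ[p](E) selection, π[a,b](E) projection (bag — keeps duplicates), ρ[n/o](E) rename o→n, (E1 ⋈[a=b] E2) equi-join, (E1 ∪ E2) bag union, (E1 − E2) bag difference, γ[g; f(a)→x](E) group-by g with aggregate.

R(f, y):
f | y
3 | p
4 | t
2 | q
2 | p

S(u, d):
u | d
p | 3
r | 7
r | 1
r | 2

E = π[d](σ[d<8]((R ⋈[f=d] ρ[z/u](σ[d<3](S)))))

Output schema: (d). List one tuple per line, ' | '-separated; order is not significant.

Subexpression sizes:
  R → 4
  S → 4
  σ[d<3](S) → 2
  ρ[z/u](σ[d<3](S)) → 2
  (R ⋈[f=d] ρ[z/u](σ[d<3](S))) → 2
  σ[d<8]((R ⋈[f=d] ρ[z/u](σ[d<3](S)))) → 2
  π[d](σ[d<8]((R ⋈[f=d] ρ[z/u](σ[d<3](S))))) → 2

== RESULT ==
d
2
2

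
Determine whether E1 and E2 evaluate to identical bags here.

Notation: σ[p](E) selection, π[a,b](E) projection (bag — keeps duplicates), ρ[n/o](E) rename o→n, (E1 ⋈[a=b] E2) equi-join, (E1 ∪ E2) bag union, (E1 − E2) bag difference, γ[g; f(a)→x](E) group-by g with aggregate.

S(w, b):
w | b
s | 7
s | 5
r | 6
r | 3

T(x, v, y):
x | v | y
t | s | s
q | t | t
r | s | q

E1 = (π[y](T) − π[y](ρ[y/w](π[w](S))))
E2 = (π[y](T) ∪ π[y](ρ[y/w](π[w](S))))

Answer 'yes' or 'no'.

E1 per-node cardinality:
  T → 3
  π[y](T) → 3
  S → 4
  π[w](S) → 4
  ρ[y/w](π[w](S)) → 4
  π[y](ρ[y/w](π[w](S))) → 4
  (π[y](T) − π[y](ρ[y/w](π[w](S)))) → 2
E2 per-node cardinality:
  T → 3
  π[y](T) → 3
  S → 4
  π[w](S) → 4
  ρ[y/w](π[w](S)) → 4
  π[y](ρ[y/w](π[w](S))) → 4
  (π[y](T) ∪ π[y](ρ[y/w](π[w](S)))) → 7

E1 result:
y
q
t
E2 result:
y
q
r
r
s
s
s
t
Witness: ('s',) appears 0× in E1 but 3× in E2.

no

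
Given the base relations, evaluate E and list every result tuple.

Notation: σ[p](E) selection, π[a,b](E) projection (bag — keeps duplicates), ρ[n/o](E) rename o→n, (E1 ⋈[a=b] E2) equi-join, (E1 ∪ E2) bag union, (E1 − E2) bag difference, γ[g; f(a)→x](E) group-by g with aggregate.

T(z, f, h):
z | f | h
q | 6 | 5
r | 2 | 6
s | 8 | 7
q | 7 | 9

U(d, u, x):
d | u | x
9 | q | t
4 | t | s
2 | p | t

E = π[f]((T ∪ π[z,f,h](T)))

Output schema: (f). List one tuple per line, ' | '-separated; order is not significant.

Per-node cardinality:
  T → 4
  T → 4
  π[z,f,h](T) → 4
  (T ∪ π[z,f,h](T)) → 8
  π[f]((T ∪ π[z,f,h](T))) → 8

== RESULT ==
f
2
2
6
6
7
7
8
8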